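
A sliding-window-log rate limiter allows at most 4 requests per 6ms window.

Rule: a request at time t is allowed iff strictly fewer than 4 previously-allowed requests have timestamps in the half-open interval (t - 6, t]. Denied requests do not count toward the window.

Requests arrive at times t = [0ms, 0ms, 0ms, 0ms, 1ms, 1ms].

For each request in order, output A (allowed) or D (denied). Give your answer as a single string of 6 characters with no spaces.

Tracking allowed requests in the window:
  req#1 t=0ms: ALLOW
  req#2 t=0ms: ALLOW
  req#3 t=0ms: ALLOW
  req#4 t=0ms: ALLOW
  req#5 t=1ms: DENY
  req#6 t=1ms: DENY

Answer: AAAADD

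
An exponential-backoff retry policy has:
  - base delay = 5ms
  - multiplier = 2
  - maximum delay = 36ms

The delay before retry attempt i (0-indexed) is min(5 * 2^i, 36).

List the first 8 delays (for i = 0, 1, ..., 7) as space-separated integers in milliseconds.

Computing each delay:
  i=0: min(5*2^0, 36) = 5
  i=1: min(5*2^1, 36) = 10
  i=2: min(5*2^2, 36) = 20
  i=3: min(5*2^3, 36) = 36
  i=4: min(5*2^4, 36) = 36
  i=5: min(5*2^5, 36) = 36
  i=6: min(5*2^6, 36) = 36
  i=7: min(5*2^7, 36) = 36

Answer: 5 10 20 36 36 36 36 36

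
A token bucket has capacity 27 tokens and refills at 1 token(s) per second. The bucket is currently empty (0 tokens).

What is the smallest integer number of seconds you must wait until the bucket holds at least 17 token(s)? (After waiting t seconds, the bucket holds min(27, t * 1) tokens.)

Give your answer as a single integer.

Need t * 1 >= 17, so t >= 17/1.
Smallest integer t = ceil(17/1) = 17.

Answer: 17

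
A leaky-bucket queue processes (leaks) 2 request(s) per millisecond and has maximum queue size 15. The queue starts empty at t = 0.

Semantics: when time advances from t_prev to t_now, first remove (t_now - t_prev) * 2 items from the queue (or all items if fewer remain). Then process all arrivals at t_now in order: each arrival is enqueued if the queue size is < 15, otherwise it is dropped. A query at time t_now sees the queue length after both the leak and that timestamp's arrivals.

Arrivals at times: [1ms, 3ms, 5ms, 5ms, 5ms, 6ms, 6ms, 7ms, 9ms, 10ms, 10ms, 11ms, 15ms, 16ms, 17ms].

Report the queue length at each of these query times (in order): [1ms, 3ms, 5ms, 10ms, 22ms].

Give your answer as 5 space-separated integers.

Queue lengths at query times:
  query t=1ms: backlog = 1
  query t=3ms: backlog = 1
  query t=5ms: backlog = 3
  query t=10ms: backlog = 2
  query t=22ms: backlog = 0

Answer: 1 1 3 2 0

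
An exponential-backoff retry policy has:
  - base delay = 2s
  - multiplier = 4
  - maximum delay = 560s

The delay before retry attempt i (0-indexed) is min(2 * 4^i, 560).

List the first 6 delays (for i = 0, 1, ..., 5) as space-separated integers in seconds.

Answer: 2 8 32 128 512 560

Derivation:
Computing each delay:
  i=0: min(2*4^0, 560) = 2
  i=1: min(2*4^1, 560) = 8
  i=2: min(2*4^2, 560) = 32
  i=3: min(2*4^3, 560) = 128
  i=4: min(2*4^4, 560) = 512
  i=5: min(2*4^5, 560) = 560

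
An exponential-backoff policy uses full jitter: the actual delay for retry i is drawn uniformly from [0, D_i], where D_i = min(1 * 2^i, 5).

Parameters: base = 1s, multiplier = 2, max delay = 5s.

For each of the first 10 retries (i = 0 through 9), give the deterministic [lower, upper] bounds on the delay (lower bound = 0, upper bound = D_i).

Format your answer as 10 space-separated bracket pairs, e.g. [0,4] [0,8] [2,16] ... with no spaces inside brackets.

Computing bounds per retry:
  i=0: D_i=min(1*2^0,5)=1, bounds=[0,1]
  i=1: D_i=min(1*2^1,5)=2, bounds=[0,2]
  i=2: D_i=min(1*2^2,5)=4, bounds=[0,4]
  i=3: D_i=min(1*2^3,5)=5, bounds=[0,5]
  i=4: D_i=min(1*2^4,5)=5, bounds=[0,5]
  i=5: D_i=min(1*2^5,5)=5, bounds=[0,5]
  i=6: D_i=min(1*2^6,5)=5, bounds=[0,5]
  i=7: D_i=min(1*2^7,5)=5, bounds=[0,5]
  i=8: D_i=min(1*2^8,5)=5, bounds=[0,5]
  i=9: D_i=min(1*2^9,5)=5, bounds=[0,5]

Answer: [0,1] [0,2] [0,4] [0,5] [0,5] [0,5] [0,5] [0,5] [0,5] [0,5]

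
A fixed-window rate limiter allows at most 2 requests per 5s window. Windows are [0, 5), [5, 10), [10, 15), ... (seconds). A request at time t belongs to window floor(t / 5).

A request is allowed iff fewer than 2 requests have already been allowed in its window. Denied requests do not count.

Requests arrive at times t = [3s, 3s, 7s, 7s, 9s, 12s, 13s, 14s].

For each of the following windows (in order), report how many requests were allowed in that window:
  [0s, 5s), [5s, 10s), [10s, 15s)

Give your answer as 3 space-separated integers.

Answer: 2 2 2

Derivation:
Processing requests:
  req#1 t=3s (window 0): ALLOW
  req#2 t=3s (window 0): ALLOW
  req#3 t=7s (window 1): ALLOW
  req#4 t=7s (window 1): ALLOW
  req#5 t=9s (window 1): DENY
  req#6 t=12s (window 2): ALLOW
  req#7 t=13s (window 2): ALLOW
  req#8 t=14s (window 2): DENY

Allowed counts by window: 2 2 2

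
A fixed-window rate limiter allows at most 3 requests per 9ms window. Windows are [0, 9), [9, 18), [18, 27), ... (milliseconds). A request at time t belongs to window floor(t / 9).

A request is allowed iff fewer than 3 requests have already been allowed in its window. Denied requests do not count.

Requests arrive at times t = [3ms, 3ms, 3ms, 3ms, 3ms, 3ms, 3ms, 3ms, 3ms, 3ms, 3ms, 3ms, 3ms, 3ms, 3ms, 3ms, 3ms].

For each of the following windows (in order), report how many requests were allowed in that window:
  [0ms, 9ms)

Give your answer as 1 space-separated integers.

Processing requests:
  req#1 t=3ms (window 0): ALLOW
  req#2 t=3ms (window 0): ALLOW
  req#3 t=3ms (window 0): ALLOW
  req#4 t=3ms (window 0): DENY
  req#5 t=3ms (window 0): DENY
  req#6 t=3ms (window 0): DENY
  req#7 t=3ms (window 0): DENY
  req#8 t=3ms (window 0): DENY
  req#9 t=3ms (window 0): DENY
  req#10 t=3ms (window 0): DENY
  req#11 t=3ms (window 0): DENY
  req#12 t=3ms (window 0): DENY
  req#13 t=3ms (window 0): DENY
  req#14 t=3ms (window 0): DENY
  req#15 t=3ms (window 0): DENY
  req#16 t=3ms (window 0): DENY
  req#17 t=3ms (window 0): DENY

Allowed counts by window: 3

Answer: 3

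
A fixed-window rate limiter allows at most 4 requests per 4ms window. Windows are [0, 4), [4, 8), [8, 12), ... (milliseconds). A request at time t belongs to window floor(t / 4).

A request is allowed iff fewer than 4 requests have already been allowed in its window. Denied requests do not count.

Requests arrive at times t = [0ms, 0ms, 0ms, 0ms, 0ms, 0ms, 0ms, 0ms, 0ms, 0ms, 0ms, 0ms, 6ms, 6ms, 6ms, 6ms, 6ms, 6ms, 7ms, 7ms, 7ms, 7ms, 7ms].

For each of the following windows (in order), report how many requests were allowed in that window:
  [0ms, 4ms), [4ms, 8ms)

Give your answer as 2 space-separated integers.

Processing requests:
  req#1 t=0ms (window 0): ALLOW
  req#2 t=0ms (window 0): ALLOW
  req#3 t=0ms (window 0): ALLOW
  req#4 t=0ms (window 0): ALLOW
  req#5 t=0ms (window 0): DENY
  req#6 t=0ms (window 0): DENY
  req#7 t=0ms (window 0): DENY
  req#8 t=0ms (window 0): DENY
  req#9 t=0ms (window 0): DENY
  req#10 t=0ms (window 0): DENY
  req#11 t=0ms (window 0): DENY
  req#12 t=0ms (window 0): DENY
  req#13 t=6ms (window 1): ALLOW
  req#14 t=6ms (window 1): ALLOW
  req#15 t=6ms (window 1): ALLOW
  req#16 t=6ms (window 1): ALLOW
  req#17 t=6ms (window 1): DENY
  req#18 t=6ms (window 1): DENY
  req#19 t=7ms (window 1): DENY
  req#20 t=7ms (window 1): DENY
  req#21 t=7ms (window 1): DENY
  req#22 t=7ms (window 1): DENY
  req#23 t=7ms (window 1): DENY

Allowed counts by window: 4 4

Answer: 4 4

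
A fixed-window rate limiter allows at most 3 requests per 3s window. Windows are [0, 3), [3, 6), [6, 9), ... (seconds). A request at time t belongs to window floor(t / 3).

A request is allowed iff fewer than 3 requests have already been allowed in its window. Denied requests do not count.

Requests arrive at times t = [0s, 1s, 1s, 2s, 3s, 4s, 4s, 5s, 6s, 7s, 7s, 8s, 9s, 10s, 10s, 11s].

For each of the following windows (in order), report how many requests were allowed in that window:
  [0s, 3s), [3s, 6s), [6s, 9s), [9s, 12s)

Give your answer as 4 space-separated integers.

Answer: 3 3 3 3

Derivation:
Processing requests:
  req#1 t=0s (window 0): ALLOW
  req#2 t=1s (window 0): ALLOW
  req#3 t=1s (window 0): ALLOW
  req#4 t=2s (window 0): DENY
  req#5 t=3s (window 1): ALLOW
  req#6 t=4s (window 1): ALLOW
  req#7 t=4s (window 1): ALLOW
  req#8 t=5s (window 1): DENY
  req#9 t=6s (window 2): ALLOW
  req#10 t=7s (window 2): ALLOW
  req#11 t=7s (window 2): ALLOW
  req#12 t=8s (window 2): DENY
  req#13 t=9s (window 3): ALLOW
  req#14 t=10s (window 3): ALLOW
  req#15 t=10s (window 3): ALLOW
  req#16 t=11s (window 3): DENY

Allowed counts by window: 3 3 3 3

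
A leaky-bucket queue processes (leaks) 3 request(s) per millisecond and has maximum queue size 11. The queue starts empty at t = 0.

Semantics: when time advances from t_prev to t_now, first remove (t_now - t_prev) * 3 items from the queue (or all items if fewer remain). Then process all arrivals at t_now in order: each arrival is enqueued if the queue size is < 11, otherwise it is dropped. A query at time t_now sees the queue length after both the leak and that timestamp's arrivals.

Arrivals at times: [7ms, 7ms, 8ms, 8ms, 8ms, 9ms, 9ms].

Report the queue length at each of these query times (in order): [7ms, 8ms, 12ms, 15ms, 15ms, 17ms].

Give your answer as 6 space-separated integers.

Answer: 2 3 0 0 0 0

Derivation:
Queue lengths at query times:
  query t=7ms: backlog = 2
  query t=8ms: backlog = 3
  query t=12ms: backlog = 0
  query t=15ms: backlog = 0
  query t=15ms: backlog = 0
  query t=17ms: backlog = 0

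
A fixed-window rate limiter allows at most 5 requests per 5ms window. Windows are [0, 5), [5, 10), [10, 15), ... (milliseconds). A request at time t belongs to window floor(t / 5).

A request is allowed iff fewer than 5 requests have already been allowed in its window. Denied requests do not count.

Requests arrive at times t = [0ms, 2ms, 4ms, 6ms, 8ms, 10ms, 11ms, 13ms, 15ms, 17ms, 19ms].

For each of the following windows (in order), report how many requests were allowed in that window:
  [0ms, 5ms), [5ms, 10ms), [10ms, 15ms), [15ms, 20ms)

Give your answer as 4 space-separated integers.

Processing requests:
  req#1 t=0ms (window 0): ALLOW
  req#2 t=2ms (window 0): ALLOW
  req#3 t=4ms (window 0): ALLOW
  req#4 t=6ms (window 1): ALLOW
  req#5 t=8ms (window 1): ALLOW
  req#6 t=10ms (window 2): ALLOW
  req#7 t=11ms (window 2): ALLOW
  req#8 t=13ms (window 2): ALLOW
  req#9 t=15ms (window 3): ALLOW
  req#10 t=17ms (window 3): ALLOW
  req#11 t=19ms (window 3): ALLOW

Allowed counts by window: 3 2 3 3

Answer: 3 2 3 3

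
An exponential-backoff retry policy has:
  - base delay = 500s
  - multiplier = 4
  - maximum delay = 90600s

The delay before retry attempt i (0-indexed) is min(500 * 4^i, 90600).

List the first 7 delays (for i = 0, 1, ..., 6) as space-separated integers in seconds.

Computing each delay:
  i=0: min(500*4^0, 90600) = 500
  i=1: min(500*4^1, 90600) = 2000
  i=2: min(500*4^2, 90600) = 8000
  i=3: min(500*4^3, 90600) = 32000
  i=4: min(500*4^4, 90600) = 90600
  i=5: min(500*4^5, 90600) = 90600
  i=6: min(500*4^6, 90600) = 90600

Answer: 500 2000 8000 32000 90600 90600 90600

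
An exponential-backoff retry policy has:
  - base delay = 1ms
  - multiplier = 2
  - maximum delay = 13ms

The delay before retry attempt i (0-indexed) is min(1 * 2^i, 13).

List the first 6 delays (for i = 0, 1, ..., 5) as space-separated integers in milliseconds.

Computing each delay:
  i=0: min(1*2^0, 13) = 1
  i=1: min(1*2^1, 13) = 2
  i=2: min(1*2^2, 13) = 4
  i=3: min(1*2^3, 13) = 8
  i=4: min(1*2^4, 13) = 13
  i=5: min(1*2^5, 13) = 13

Answer: 1 2 4 8 13 13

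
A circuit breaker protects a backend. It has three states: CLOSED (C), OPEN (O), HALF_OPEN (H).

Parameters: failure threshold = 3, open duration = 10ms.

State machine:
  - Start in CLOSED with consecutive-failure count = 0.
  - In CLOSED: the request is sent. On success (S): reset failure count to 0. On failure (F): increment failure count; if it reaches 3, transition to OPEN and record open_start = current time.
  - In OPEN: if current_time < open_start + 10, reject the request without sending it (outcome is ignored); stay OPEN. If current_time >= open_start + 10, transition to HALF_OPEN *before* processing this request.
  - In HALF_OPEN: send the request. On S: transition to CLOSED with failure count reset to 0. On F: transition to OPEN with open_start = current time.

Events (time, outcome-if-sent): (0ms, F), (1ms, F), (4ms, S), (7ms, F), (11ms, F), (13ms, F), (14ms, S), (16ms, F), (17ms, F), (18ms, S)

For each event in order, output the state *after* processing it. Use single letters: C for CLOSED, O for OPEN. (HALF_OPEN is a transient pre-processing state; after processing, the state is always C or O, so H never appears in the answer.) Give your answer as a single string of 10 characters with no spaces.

State after each event:
  event#1 t=0ms outcome=F: state=CLOSED
  event#2 t=1ms outcome=F: state=CLOSED
  event#3 t=4ms outcome=S: state=CLOSED
  event#4 t=7ms outcome=F: state=CLOSED
  event#5 t=11ms outcome=F: state=CLOSED
  event#6 t=13ms outcome=F: state=OPEN
  event#7 t=14ms outcome=S: state=OPEN
  event#8 t=16ms outcome=F: state=OPEN
  event#9 t=17ms outcome=F: state=OPEN
  event#10 t=18ms outcome=S: state=OPEN

Answer: CCCCCOOOOO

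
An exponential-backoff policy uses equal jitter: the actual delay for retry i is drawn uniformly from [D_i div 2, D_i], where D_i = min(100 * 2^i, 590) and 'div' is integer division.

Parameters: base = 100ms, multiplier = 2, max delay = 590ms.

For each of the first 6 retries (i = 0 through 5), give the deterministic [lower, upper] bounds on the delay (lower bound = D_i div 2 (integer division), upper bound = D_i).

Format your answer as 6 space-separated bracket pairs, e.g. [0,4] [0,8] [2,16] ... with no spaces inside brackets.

Answer: [50,100] [100,200] [200,400] [295,590] [295,590] [295,590]

Derivation:
Computing bounds per retry:
  i=0: D_i=min(100*2^0,590)=100, bounds=[50,100]
  i=1: D_i=min(100*2^1,590)=200, bounds=[100,200]
  i=2: D_i=min(100*2^2,590)=400, bounds=[200,400]
  i=3: D_i=min(100*2^3,590)=590, bounds=[295,590]
  i=4: D_i=min(100*2^4,590)=590, bounds=[295,590]
  i=5: D_i=min(100*2^5,590)=590, bounds=[295,590]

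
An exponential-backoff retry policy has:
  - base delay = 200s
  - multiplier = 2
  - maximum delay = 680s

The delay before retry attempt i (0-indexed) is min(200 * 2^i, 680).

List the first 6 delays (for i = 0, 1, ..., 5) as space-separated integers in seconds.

Computing each delay:
  i=0: min(200*2^0, 680) = 200
  i=1: min(200*2^1, 680) = 400
  i=2: min(200*2^2, 680) = 680
  i=3: min(200*2^3, 680) = 680
  i=4: min(200*2^4, 680) = 680
  i=5: min(200*2^5, 680) = 680

Answer: 200 400 680 680 680 680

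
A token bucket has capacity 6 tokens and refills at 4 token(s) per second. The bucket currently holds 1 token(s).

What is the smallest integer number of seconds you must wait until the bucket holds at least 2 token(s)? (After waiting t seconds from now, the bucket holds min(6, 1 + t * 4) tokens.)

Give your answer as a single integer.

Need 1 + t * 4 >= 2, so t >= 1/4.
Smallest integer t = ceil(1/4) = 1.

Answer: 1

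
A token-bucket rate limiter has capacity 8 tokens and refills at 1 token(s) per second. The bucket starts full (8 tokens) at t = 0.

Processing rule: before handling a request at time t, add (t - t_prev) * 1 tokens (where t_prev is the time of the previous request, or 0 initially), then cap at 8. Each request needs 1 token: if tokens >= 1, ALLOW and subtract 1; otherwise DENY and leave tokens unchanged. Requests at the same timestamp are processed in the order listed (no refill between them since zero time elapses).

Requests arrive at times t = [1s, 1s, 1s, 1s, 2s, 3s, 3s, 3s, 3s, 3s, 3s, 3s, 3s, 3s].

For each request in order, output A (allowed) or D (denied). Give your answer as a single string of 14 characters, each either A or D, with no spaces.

Simulating step by step:
  req#1 t=1s: ALLOW
  req#2 t=1s: ALLOW
  req#3 t=1s: ALLOW
  req#4 t=1s: ALLOW
  req#5 t=2s: ALLOW
  req#6 t=3s: ALLOW
  req#7 t=3s: ALLOW
  req#8 t=3s: ALLOW
  req#9 t=3s: ALLOW
  req#10 t=3s: ALLOW
  req#11 t=3s: DENY
  req#12 t=3s: DENY
  req#13 t=3s: DENY
  req#14 t=3s: DENY

Answer: AAAAAAAAAADDDD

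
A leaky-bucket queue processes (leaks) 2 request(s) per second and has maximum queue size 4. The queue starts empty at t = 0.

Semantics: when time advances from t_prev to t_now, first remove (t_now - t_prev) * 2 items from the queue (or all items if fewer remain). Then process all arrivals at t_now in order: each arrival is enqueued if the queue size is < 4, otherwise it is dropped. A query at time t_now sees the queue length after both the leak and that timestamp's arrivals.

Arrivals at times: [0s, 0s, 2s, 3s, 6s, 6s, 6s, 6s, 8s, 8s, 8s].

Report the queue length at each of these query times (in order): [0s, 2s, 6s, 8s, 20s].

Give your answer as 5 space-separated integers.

Queue lengths at query times:
  query t=0s: backlog = 2
  query t=2s: backlog = 1
  query t=6s: backlog = 4
  query t=8s: backlog = 3
  query t=20s: backlog = 0

Answer: 2 1 4 3 0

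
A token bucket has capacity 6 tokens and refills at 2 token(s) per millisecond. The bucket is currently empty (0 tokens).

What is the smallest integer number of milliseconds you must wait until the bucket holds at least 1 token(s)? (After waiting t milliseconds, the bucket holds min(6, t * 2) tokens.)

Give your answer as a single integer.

Need t * 2 >= 1, so t >= 1/2.
Smallest integer t = ceil(1/2) = 1.

Answer: 1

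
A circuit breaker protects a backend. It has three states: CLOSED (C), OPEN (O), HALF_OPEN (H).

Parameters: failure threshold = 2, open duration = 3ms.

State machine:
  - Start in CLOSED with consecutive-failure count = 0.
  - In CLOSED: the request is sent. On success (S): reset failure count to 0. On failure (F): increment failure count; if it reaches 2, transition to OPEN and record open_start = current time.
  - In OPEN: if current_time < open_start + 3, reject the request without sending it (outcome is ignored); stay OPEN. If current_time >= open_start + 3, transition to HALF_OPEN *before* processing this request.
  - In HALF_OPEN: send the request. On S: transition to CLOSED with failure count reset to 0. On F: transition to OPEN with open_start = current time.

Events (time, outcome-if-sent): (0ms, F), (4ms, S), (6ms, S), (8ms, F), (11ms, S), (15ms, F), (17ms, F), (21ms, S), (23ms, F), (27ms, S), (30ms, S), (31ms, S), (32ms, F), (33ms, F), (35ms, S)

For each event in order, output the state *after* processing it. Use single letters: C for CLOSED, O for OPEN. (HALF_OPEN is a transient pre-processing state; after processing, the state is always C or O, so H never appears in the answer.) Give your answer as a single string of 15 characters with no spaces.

State after each event:
  event#1 t=0ms outcome=F: state=CLOSED
  event#2 t=4ms outcome=S: state=CLOSED
  event#3 t=6ms outcome=S: state=CLOSED
  event#4 t=8ms outcome=F: state=CLOSED
  event#5 t=11ms outcome=S: state=CLOSED
  event#6 t=15ms outcome=F: state=CLOSED
  event#7 t=17ms outcome=F: state=OPEN
  event#8 t=21ms outcome=S: state=CLOSED
  event#9 t=23ms outcome=F: state=CLOSED
  event#10 t=27ms outcome=S: state=CLOSED
  event#11 t=30ms outcome=S: state=CLOSED
  event#12 t=31ms outcome=S: state=CLOSED
  event#13 t=32ms outcome=F: state=CLOSED
  event#14 t=33ms outcome=F: state=OPEN
  event#15 t=35ms outcome=S: state=OPEN

Answer: CCCCCCOCCCCCCOO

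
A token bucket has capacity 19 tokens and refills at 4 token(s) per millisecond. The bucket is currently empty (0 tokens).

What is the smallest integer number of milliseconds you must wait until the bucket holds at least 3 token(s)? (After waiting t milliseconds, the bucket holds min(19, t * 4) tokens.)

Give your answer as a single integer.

Need t * 4 >= 3, so t >= 3/4.
Smallest integer t = ceil(3/4) = 1.

Answer: 1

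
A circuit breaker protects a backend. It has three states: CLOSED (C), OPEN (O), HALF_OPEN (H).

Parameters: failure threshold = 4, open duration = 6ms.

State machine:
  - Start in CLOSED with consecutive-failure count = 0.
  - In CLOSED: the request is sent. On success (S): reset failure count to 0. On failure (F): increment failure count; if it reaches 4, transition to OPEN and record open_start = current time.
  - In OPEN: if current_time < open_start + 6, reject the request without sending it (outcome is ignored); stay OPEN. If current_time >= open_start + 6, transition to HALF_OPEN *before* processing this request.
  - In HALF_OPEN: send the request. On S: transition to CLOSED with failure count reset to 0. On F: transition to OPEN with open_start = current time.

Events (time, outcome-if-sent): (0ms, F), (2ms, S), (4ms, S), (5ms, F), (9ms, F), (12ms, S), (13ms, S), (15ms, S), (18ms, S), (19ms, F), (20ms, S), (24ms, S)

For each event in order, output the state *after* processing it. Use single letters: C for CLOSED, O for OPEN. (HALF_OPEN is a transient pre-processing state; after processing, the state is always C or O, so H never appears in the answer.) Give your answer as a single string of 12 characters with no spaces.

State after each event:
  event#1 t=0ms outcome=F: state=CLOSED
  event#2 t=2ms outcome=S: state=CLOSED
  event#3 t=4ms outcome=S: state=CLOSED
  event#4 t=5ms outcome=F: state=CLOSED
  event#5 t=9ms outcome=F: state=CLOSED
  event#6 t=12ms outcome=S: state=CLOSED
  event#7 t=13ms outcome=S: state=CLOSED
  event#8 t=15ms outcome=S: state=CLOSED
  event#9 t=18ms outcome=S: state=CLOSED
  event#10 t=19ms outcome=F: state=CLOSED
  event#11 t=20ms outcome=S: state=CLOSED
  event#12 t=24ms outcome=S: state=CLOSED

Answer: CCCCCCCCCCCC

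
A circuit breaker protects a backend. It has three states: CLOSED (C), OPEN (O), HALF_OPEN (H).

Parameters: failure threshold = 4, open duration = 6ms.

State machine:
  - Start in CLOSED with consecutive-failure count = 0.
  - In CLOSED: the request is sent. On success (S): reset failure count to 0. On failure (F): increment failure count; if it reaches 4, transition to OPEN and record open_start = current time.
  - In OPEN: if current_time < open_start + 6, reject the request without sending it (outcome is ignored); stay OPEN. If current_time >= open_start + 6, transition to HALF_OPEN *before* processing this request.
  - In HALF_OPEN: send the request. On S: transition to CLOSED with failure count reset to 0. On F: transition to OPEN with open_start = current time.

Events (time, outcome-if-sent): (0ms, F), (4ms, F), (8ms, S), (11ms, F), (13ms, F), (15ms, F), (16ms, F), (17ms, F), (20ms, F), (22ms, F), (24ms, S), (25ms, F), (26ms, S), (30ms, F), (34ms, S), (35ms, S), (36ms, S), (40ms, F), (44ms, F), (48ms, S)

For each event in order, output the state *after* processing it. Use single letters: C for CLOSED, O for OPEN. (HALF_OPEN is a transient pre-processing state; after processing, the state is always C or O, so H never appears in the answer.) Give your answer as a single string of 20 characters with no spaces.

State after each event:
  event#1 t=0ms outcome=F: state=CLOSED
  event#2 t=4ms outcome=F: state=CLOSED
  event#3 t=8ms outcome=S: state=CLOSED
  event#4 t=11ms outcome=F: state=CLOSED
  event#5 t=13ms outcome=F: state=CLOSED
  event#6 t=15ms outcome=F: state=CLOSED
  event#7 t=16ms outcome=F: state=OPEN
  event#8 t=17ms outcome=F: state=OPEN
  event#9 t=20ms outcome=F: state=OPEN
  event#10 t=22ms outcome=F: state=OPEN
  event#11 t=24ms outcome=S: state=OPEN
  event#12 t=25ms outcome=F: state=OPEN
  event#13 t=26ms outcome=S: state=OPEN
  event#14 t=30ms outcome=F: state=OPEN
  event#15 t=34ms outcome=S: state=OPEN
  event#16 t=35ms outcome=S: state=OPEN
  event#17 t=36ms outcome=S: state=CLOSED
  event#18 t=40ms outcome=F: state=CLOSED
  event#19 t=44ms outcome=F: state=CLOSED
  event#20 t=48ms outcome=S: state=CLOSED

Answer: CCCCCCOOOOOOOOOOCCCC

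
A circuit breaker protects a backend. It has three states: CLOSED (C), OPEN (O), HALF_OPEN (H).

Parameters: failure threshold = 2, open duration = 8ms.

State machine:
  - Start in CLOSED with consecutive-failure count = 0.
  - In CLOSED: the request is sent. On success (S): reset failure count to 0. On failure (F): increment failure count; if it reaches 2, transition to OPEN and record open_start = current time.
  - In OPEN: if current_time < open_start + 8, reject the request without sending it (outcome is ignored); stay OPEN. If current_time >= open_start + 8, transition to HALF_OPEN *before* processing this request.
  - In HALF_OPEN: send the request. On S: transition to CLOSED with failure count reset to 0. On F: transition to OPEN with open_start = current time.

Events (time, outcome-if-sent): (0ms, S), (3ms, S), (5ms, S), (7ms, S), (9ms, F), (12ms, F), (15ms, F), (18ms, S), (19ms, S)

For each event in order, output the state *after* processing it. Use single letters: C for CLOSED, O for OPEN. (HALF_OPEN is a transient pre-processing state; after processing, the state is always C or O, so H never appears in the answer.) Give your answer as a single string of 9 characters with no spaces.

State after each event:
  event#1 t=0ms outcome=S: state=CLOSED
  event#2 t=3ms outcome=S: state=CLOSED
  event#3 t=5ms outcome=S: state=CLOSED
  event#4 t=7ms outcome=S: state=CLOSED
  event#5 t=9ms outcome=F: state=CLOSED
  event#6 t=12ms outcome=F: state=OPEN
  event#7 t=15ms outcome=F: state=OPEN
  event#8 t=18ms outcome=S: state=OPEN
  event#9 t=19ms outcome=S: state=OPEN

Answer: CCCCCOOOO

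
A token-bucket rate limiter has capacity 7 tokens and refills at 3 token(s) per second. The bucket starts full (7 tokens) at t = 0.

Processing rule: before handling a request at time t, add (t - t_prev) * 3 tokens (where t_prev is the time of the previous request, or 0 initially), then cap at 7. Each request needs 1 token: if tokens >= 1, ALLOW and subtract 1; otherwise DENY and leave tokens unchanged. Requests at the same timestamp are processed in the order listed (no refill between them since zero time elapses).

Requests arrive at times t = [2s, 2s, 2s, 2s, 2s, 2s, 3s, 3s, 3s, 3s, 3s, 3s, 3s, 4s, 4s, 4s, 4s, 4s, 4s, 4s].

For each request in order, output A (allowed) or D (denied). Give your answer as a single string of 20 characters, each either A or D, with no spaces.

Answer: AAAAAAAAAADDDAAADDDD

Derivation:
Simulating step by step:
  req#1 t=2s: ALLOW
  req#2 t=2s: ALLOW
  req#3 t=2s: ALLOW
  req#4 t=2s: ALLOW
  req#5 t=2s: ALLOW
  req#6 t=2s: ALLOW
  req#7 t=3s: ALLOW
  req#8 t=3s: ALLOW
  req#9 t=3s: ALLOW
  req#10 t=3s: ALLOW
  req#11 t=3s: DENY
  req#12 t=3s: DENY
  req#13 t=3s: DENY
  req#14 t=4s: ALLOW
  req#15 t=4s: ALLOW
  req#16 t=4s: ALLOW
  req#17 t=4s: DENY
  req#18 t=4s: DENY
  req#19 t=4s: DENY
  req#20 t=4s: DENY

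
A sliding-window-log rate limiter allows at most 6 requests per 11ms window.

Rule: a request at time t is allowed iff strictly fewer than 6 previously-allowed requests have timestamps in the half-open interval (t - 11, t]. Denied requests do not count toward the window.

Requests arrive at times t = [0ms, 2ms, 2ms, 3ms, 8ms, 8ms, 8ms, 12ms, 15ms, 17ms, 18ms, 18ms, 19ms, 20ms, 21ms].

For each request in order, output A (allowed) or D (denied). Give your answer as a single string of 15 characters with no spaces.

Tracking allowed requests in the window:
  req#1 t=0ms: ALLOW
  req#2 t=2ms: ALLOW
  req#3 t=2ms: ALLOW
  req#4 t=3ms: ALLOW
  req#5 t=8ms: ALLOW
  req#6 t=8ms: ALLOW
  req#7 t=8ms: DENY
  req#8 t=12ms: ALLOW
  req#9 t=15ms: ALLOW
  req#10 t=17ms: ALLOW
  req#11 t=18ms: ALLOW
  req#12 t=18ms: DENY
  req#13 t=19ms: ALLOW
  req#14 t=20ms: ALLOW
  req#15 t=21ms: DENY

Answer: AAAAAADAAAADAAD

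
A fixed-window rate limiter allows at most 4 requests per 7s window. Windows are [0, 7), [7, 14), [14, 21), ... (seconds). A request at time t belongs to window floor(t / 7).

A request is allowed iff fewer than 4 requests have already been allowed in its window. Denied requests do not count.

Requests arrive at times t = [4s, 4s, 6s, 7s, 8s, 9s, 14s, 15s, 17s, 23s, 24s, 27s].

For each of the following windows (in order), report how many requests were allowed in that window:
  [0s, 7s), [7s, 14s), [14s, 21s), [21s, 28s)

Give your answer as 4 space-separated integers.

Answer: 3 3 3 3

Derivation:
Processing requests:
  req#1 t=4s (window 0): ALLOW
  req#2 t=4s (window 0): ALLOW
  req#3 t=6s (window 0): ALLOW
  req#4 t=7s (window 1): ALLOW
  req#5 t=8s (window 1): ALLOW
  req#6 t=9s (window 1): ALLOW
  req#7 t=14s (window 2): ALLOW
  req#8 t=15s (window 2): ALLOW
  req#9 t=17s (window 2): ALLOW
  req#10 t=23s (window 3): ALLOW
  req#11 t=24s (window 3): ALLOW
  req#12 t=27s (window 3): ALLOW

Allowed counts by window: 3 3 3 3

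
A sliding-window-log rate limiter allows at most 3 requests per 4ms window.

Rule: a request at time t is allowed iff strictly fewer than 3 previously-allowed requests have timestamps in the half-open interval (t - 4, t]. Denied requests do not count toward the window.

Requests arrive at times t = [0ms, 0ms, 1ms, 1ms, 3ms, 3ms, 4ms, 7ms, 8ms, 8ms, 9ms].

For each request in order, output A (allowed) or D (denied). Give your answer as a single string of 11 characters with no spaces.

Tracking allowed requests in the window:
  req#1 t=0ms: ALLOW
  req#2 t=0ms: ALLOW
  req#3 t=1ms: ALLOW
  req#4 t=1ms: DENY
  req#5 t=3ms: DENY
  req#6 t=3ms: DENY
  req#7 t=4ms: ALLOW
  req#8 t=7ms: ALLOW
  req#9 t=8ms: ALLOW
  req#10 t=8ms: ALLOW
  req#11 t=9ms: DENY

Answer: AAADDDAAAAD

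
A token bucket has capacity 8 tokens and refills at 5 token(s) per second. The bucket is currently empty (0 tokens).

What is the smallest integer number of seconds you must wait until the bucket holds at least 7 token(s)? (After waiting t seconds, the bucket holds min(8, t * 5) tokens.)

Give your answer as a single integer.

Need t * 5 >= 7, so t >= 7/5.
Smallest integer t = ceil(7/5) = 2.

Answer: 2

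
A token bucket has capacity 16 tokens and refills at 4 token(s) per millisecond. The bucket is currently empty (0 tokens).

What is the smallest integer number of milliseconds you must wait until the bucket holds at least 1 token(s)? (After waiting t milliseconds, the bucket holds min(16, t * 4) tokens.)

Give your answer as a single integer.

Answer: 1

Derivation:
Need t * 4 >= 1, so t >= 1/4.
Smallest integer t = ceil(1/4) = 1.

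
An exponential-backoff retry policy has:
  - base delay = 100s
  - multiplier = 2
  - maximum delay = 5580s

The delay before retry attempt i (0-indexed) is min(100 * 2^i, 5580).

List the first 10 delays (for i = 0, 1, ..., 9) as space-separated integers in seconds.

Computing each delay:
  i=0: min(100*2^0, 5580) = 100
  i=1: min(100*2^1, 5580) = 200
  i=2: min(100*2^2, 5580) = 400
  i=3: min(100*2^3, 5580) = 800
  i=4: min(100*2^4, 5580) = 1600
  i=5: min(100*2^5, 5580) = 3200
  i=6: min(100*2^6, 5580) = 5580
  i=7: min(100*2^7, 5580) = 5580
  i=8: min(100*2^8, 5580) = 5580
  i=9: min(100*2^9, 5580) = 5580

Answer: 100 200 400 800 1600 3200 5580 5580 5580 5580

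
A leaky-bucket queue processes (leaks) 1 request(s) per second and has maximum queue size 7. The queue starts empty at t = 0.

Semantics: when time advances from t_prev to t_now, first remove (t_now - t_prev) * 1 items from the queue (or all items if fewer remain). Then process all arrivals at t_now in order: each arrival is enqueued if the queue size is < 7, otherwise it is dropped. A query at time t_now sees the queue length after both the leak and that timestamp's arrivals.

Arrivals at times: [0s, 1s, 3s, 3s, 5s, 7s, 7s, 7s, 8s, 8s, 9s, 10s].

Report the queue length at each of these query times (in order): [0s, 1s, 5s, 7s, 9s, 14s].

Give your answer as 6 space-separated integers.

Answer: 1 1 1 3 4 0

Derivation:
Queue lengths at query times:
  query t=0s: backlog = 1
  query t=1s: backlog = 1
  query t=5s: backlog = 1
  query t=7s: backlog = 3
  query t=9s: backlog = 4
  query t=14s: backlog = 0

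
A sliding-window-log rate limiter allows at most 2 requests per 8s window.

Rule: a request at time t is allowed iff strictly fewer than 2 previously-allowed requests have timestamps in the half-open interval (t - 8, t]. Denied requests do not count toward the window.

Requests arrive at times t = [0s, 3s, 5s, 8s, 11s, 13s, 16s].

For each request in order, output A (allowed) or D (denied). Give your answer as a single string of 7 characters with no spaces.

Tracking allowed requests in the window:
  req#1 t=0s: ALLOW
  req#2 t=3s: ALLOW
  req#3 t=5s: DENY
  req#4 t=8s: ALLOW
  req#5 t=11s: ALLOW
  req#6 t=13s: DENY
  req#7 t=16s: ALLOW

Answer: AADAADA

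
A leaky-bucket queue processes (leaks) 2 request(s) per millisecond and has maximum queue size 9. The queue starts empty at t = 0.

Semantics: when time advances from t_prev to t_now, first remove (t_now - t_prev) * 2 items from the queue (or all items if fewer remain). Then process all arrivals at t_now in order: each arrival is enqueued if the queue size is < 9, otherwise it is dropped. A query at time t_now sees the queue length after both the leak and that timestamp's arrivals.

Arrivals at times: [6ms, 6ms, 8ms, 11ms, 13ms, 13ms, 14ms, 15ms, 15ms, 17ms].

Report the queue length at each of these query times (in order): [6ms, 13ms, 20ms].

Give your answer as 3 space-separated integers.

Queue lengths at query times:
  query t=6ms: backlog = 2
  query t=13ms: backlog = 2
  query t=20ms: backlog = 0

Answer: 2 2 0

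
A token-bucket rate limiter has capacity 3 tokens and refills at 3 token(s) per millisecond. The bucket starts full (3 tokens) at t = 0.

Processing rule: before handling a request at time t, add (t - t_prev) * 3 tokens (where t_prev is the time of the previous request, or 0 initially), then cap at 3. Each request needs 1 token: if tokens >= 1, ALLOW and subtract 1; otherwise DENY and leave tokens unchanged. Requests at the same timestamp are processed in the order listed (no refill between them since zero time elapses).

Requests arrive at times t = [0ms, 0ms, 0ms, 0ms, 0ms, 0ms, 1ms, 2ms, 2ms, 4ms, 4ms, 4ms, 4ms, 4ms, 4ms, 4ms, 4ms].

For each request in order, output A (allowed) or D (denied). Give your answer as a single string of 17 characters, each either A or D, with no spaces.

Answer: AAADDDAAAAAADDDDD

Derivation:
Simulating step by step:
  req#1 t=0ms: ALLOW
  req#2 t=0ms: ALLOW
  req#3 t=0ms: ALLOW
  req#4 t=0ms: DENY
  req#5 t=0ms: DENY
  req#6 t=0ms: DENY
  req#7 t=1ms: ALLOW
  req#8 t=2ms: ALLOW
  req#9 t=2ms: ALLOW
  req#10 t=4ms: ALLOW
  req#11 t=4ms: ALLOW
  req#12 t=4ms: ALLOW
  req#13 t=4ms: DENY
  req#14 t=4ms: DENY
  req#15 t=4ms: DENY
  req#16 t=4ms: DENY
  req#17 t=4ms: DENY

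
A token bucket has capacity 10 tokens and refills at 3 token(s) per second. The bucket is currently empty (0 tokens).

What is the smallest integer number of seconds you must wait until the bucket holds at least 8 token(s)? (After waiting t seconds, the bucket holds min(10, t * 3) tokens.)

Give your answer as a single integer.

Need t * 3 >= 8, so t >= 8/3.
Smallest integer t = ceil(8/3) = 3.

Answer: 3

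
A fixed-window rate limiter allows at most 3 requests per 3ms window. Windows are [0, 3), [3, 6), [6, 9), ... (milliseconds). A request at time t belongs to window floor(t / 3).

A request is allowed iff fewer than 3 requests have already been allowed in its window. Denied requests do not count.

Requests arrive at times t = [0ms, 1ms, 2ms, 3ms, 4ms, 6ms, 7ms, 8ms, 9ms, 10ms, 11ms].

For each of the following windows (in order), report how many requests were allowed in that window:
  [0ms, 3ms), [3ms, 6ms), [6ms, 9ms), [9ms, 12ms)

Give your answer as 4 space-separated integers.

Processing requests:
  req#1 t=0ms (window 0): ALLOW
  req#2 t=1ms (window 0): ALLOW
  req#3 t=2ms (window 0): ALLOW
  req#4 t=3ms (window 1): ALLOW
  req#5 t=4ms (window 1): ALLOW
  req#6 t=6ms (window 2): ALLOW
  req#7 t=7ms (window 2): ALLOW
  req#8 t=8ms (window 2): ALLOW
  req#9 t=9ms (window 3): ALLOW
  req#10 t=10ms (window 3): ALLOW
  req#11 t=11ms (window 3): ALLOW

Allowed counts by window: 3 2 3 3

Answer: 3 2 3 3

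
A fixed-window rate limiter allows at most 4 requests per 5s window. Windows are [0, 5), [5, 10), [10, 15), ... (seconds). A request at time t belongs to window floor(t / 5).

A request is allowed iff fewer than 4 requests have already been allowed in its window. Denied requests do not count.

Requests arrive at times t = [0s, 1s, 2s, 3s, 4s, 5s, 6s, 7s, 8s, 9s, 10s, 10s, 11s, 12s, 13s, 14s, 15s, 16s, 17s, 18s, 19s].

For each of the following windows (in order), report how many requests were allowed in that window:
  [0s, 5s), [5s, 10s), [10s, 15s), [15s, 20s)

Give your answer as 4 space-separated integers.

Processing requests:
  req#1 t=0s (window 0): ALLOW
  req#2 t=1s (window 0): ALLOW
  req#3 t=2s (window 0): ALLOW
  req#4 t=3s (window 0): ALLOW
  req#5 t=4s (window 0): DENY
  req#6 t=5s (window 1): ALLOW
  req#7 t=6s (window 1): ALLOW
  req#8 t=7s (window 1): ALLOW
  req#9 t=8s (window 1): ALLOW
  req#10 t=9s (window 1): DENY
  req#11 t=10s (window 2): ALLOW
  req#12 t=10s (window 2): ALLOW
  req#13 t=11s (window 2): ALLOW
  req#14 t=12s (window 2): ALLOW
  req#15 t=13s (window 2): DENY
  req#16 t=14s (window 2): DENY
  req#17 t=15s (window 3): ALLOW
  req#18 t=16s (window 3): ALLOW
  req#19 t=17s (window 3): ALLOW
  req#20 t=18s (window 3): ALLOW
  req#21 t=19s (window 3): DENY

Allowed counts by window: 4 4 4 4

Answer: 4 4 4 4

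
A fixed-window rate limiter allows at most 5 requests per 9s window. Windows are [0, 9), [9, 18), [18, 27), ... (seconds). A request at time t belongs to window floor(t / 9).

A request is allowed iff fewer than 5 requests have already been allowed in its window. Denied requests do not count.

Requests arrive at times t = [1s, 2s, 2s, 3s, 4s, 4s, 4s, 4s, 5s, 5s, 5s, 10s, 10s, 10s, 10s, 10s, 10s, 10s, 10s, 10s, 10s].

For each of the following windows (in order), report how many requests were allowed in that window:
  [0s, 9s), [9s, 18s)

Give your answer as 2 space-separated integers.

Processing requests:
  req#1 t=1s (window 0): ALLOW
  req#2 t=2s (window 0): ALLOW
  req#3 t=2s (window 0): ALLOW
  req#4 t=3s (window 0): ALLOW
  req#5 t=4s (window 0): ALLOW
  req#6 t=4s (window 0): DENY
  req#7 t=4s (window 0): DENY
  req#8 t=4s (window 0): DENY
  req#9 t=5s (window 0): DENY
  req#10 t=5s (window 0): DENY
  req#11 t=5s (window 0): DENY
  req#12 t=10s (window 1): ALLOW
  req#13 t=10s (window 1): ALLOW
  req#14 t=10s (window 1): ALLOW
  req#15 t=10s (window 1): ALLOW
  req#16 t=10s (window 1): ALLOW
  req#17 t=10s (window 1): DENY
  req#18 t=10s (window 1): DENY
  req#19 t=10s (window 1): DENY
  req#20 t=10s (window 1): DENY
  req#21 t=10s (window 1): DENY

Allowed counts by window: 5 5

Answer: 5 5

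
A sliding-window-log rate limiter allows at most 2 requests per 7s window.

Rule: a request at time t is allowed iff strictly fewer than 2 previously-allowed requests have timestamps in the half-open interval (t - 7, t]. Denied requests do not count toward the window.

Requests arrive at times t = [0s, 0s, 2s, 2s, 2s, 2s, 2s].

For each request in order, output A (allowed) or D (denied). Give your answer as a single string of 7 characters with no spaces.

Tracking allowed requests in the window:
  req#1 t=0s: ALLOW
  req#2 t=0s: ALLOW
  req#3 t=2s: DENY
  req#4 t=2s: DENY
  req#5 t=2s: DENY
  req#6 t=2s: DENY
  req#7 t=2s: DENY

Answer: AADDDDD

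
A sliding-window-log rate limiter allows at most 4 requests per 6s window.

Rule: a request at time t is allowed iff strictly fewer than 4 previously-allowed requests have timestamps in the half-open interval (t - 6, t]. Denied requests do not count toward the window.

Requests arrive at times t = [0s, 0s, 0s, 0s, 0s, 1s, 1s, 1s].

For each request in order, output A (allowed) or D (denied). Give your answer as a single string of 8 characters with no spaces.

Tracking allowed requests in the window:
  req#1 t=0s: ALLOW
  req#2 t=0s: ALLOW
  req#3 t=0s: ALLOW
  req#4 t=0s: ALLOW
  req#5 t=0s: DENY
  req#6 t=1s: DENY
  req#7 t=1s: DENY
  req#8 t=1s: DENY

Answer: AAAADDDD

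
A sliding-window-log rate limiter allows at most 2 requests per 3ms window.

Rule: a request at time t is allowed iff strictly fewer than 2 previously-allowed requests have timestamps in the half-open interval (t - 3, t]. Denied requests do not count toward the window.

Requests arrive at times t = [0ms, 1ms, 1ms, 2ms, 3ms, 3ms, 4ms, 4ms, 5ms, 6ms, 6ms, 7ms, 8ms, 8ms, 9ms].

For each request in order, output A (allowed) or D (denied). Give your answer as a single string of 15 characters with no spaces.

Tracking allowed requests in the window:
  req#1 t=0ms: ALLOW
  req#2 t=1ms: ALLOW
  req#3 t=1ms: DENY
  req#4 t=2ms: DENY
  req#5 t=3ms: ALLOW
  req#6 t=3ms: DENY
  req#7 t=4ms: ALLOW
  req#8 t=4ms: DENY
  req#9 t=5ms: DENY
  req#10 t=6ms: ALLOW
  req#11 t=6ms: DENY
  req#12 t=7ms: ALLOW
  req#13 t=8ms: DENY
  req#14 t=8ms: DENY
  req#15 t=9ms: ALLOW

Answer: AADDADADDADADDA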